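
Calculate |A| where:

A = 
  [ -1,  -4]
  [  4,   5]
For a 2×2 matrix, det = ad - bc = (-1)(5) - (-4)(4) = 11

det(A) = 11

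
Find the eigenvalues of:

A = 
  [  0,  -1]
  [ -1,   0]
λ = 1, -1

tr(A) = 0, det(A) = -1
Characteristic polynomial: λ² - tr(A)λ + det(A) = λ² - 1
λ² - 1 = (λ + 1)(λ - 1)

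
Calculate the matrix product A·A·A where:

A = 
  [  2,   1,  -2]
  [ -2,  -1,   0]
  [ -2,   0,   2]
A² = A·A:
A²[1,1] = (2)(2) + (1)(-2) + (-2)(-2) = 6
A²[1,2] = (2)(1) + (1)(-1) + (-2)(0) = 1
A²[1,3] = (2)(-2) + (1)(0) + (-2)(2) = -8
A²[2,1] = (-2)(2) + (-1)(-2) + (0)(-2) = -2
A²[2,2] = (-2)(1) + (-1)(-1) + (0)(0) = -1
A²[2,3] = (-2)(-2) + (-1)(0) + (0)(2) = 4
A²[3,1] = (-2)(2) + (0)(-2) + (2)(-2) = -8
A²[3,2] = (-2)(1) + (0)(-1) + (2)(0) = -2
A²[3,3] = (-2)(-2) + (0)(0) + (2)(2) = 8
A² = 
  [  6,   1,  -8]
  [ -2,  -1,   4]
  [ -8,  -2,   8]

A^3 = A^2·A:
A^3[1,1] = (6)(2) + (1)(-2) + (-8)(-2) = 26
A^3[1,2] = (6)(1) + (1)(-1) + (-8)(0) = 5
A^3[1,3] = (6)(-2) + (1)(0) + (-8)(2) = -28
A^3[2,1] = (-2)(2) + (-1)(-2) + (4)(-2) = -10
A^3[2,2] = (-2)(1) + (-1)(-1) + (4)(0) = -1
A^3[2,3] = (-2)(-2) + (-1)(0) + (4)(2) = 12
A^3[3,1] = (-8)(2) + (-2)(-2) + (8)(-2) = -28
A^3[3,2] = (-8)(1) + (-2)(-1) + (8)(0) = -6
A^3[3,3] = (-8)(-2) + (-2)(0) + (8)(2) = 32
A^3 = 
  [ 26,   5, -28]
  [-10,  -1,  12]
  [-28,  -6,  32]

Therefore
A^3 = 
  [ 26,   5, -28]
  [-10,  -1,  12]
  [-28,  -6,  32]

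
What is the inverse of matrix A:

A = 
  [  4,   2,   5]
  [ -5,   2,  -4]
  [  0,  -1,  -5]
det(A) = (4)·((2)(-5) - (-4)(-1)) - (2)·((-5)(-5) - (-4)(0)) + (5)·((-5)(-1) - (2)(0))
  = (4)(-14) - (2)(25) + (5)(5)
  = -81
det(A) = -81 ≠ 0, so A is invertible.

Cofactors Cᵢⱼ = (-1)ⁱ⁺ʲ·Mᵢⱼ:
C = 
  [-14, -25,   5]
  [  5, -20,   4]
  [-18,  -9,  18]

adj(A) = Cᵀ:
adj(A) = 
  [-14,   5, -18]
  [-25, -20,  -9]
  [  5,   4,  18]

A⁻¹ = (-1/81) · adj(A):
A⁻¹ = 
  [14/81, -5/81,   2/9]
  [25/81, 20/81,   1/9]
  [-5/81, -4/81,  -2/9]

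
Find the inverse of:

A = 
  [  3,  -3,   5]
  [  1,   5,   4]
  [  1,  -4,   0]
det(A) = (3)·((5)(0) - (4)(-4)) - (-3)·((1)(0) - (4)(1)) + (5)·((1)(-4) - (5)(1))
  = (3)(16) - (-3)(-4) + (5)(-9)
  = -9
det(A) = -9 ≠ 0, so A is invertible.

Cofactors Cᵢⱼ = (-1)ⁱ⁺ʲ·Mᵢⱼ:
C = 
  [ 16,   4,  -9]
  [-20,  -5,   9]
  [-37,  -7,  18]

adj(A) = Cᵀ:
adj(A) = 
  [ 16, -20, -37]
  [  4,  -5,  -7]
  [ -9,   9,  18]

A⁻¹ = (-1/9) · adj(A):
A⁻¹ = 
  [-16/9,  20/9,  37/9]
  [ -4/9,   5/9,   7/9]
  [    1,    -1,    -2]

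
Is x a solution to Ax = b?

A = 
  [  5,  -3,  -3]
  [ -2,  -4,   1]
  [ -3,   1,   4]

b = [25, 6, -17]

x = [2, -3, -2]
Yes

Ax = [25, 6, -17] = b ✓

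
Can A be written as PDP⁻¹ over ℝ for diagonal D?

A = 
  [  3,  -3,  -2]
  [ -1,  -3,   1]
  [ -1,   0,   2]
Yes

Characteristic polynomial: det(λI - A) = λ³ - 2λ² - 14λ + 15
Testing integer divisors of the constant term: p(1) = 0, so (λ - 1) is a factor:
p(λ) = (λ - 1)(λ² - λ - 15)
λ² - λ - 15 = 0  ⇒  λ = (1 ± √((-1)² - 4·(-15)))/2 = (1 ± √(61))/2
  = (1 + √61)/2,  (1 - √61)/2
Eigenvalues: 1, (1 + √61)/2, (1 - √61)/2  (≈ 1, 4.405, -3.405)
The two irrational eigenvalues are distinct (simple), so each has alg. mult. = geom. mult. = 1.
λ=1: alg. mult. = 1, geom. mult. = 3 - rank(A - (1)I) = 3 - 2 = 1
Sum of geometric multiplicities equals n, so A has n independent eigenvectors.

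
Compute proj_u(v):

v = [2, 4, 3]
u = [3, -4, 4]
proj_u(v) = [6/41, -8/41, 8/41]

v·u = (2)(3) + (4)(-4) + (3)(4) = 2
u·u = (3)² + (-4)² + (4)² = 41
proj_u(v) = (v·u / u·u) × u = (2/41) × u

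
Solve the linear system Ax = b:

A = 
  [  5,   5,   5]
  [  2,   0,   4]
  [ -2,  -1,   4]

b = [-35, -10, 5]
x = [-3, -3, -1]

Row reduce the augmented matrix [A|b]:
R2 → R2 - (2/5)·R1
R3 → R3 + (2/5)·R1
R3 → R3 + (1/2)·R2
REF = 
  [  5,   5,   5, -35]
  [  0,  -2,   2,   4]
  [  0,   0,   7,  -7]

Back-substitution:
x₃ = (-7) / 7 = -1
x₂ = (4 - (2)(-1)) / (-2) = -3
x₁ = (-35 - (5)(-3) - (5)(-1)) / 5 = -3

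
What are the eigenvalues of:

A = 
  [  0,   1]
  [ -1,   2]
λ = 1, 1

tr(A) = 2, det(A) = 1
Characteristic polynomial: λ² - tr(A)λ + det(A) = λ² - 2λ + 1
λ² - 2λ + 1 = (λ - 1)²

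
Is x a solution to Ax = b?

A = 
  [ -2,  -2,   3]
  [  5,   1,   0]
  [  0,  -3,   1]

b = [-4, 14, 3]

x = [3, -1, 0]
Yes

Ax = [-4, 14, 3] = b ✓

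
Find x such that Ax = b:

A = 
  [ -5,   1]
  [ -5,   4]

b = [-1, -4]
x = [0, -1]

Row reduce the augmented matrix [A|b]:
R2 → R2 - (1)·R1
REF = 
  [ -5,   1,  -1]
  [  0,   3,  -3]

Back-substitution:
x₂ = (-3) / 3 = -1
x₁ = (-1 - (1)(-1)) / (-5) = 0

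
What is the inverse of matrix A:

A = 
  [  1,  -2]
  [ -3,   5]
det(A) = (1)(5) - (-2)(-3) = -1
For a 2×2 matrix, A⁻¹ = (1/det(A)) · [[d, -b], [-c, a]]
    = (-1) · [[5, 2], [3, 1]]

A⁻¹ = 
  [ -5,  -2]
  [ -3,  -1]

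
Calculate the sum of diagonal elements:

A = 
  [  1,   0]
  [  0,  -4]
-3

tr(A) = 1 + -4 = -3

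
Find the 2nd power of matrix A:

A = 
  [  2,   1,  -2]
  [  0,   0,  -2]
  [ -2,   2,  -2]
A² = A·A:
A²[1,1] = (2)(2) + (1)(0) + (-2)(-2) = 8
A²[1,2] = (2)(1) + (1)(0) + (-2)(2) = -2
A²[1,3] = (2)(-2) + (1)(-2) + (-2)(-2) = -2
A²[2,1] = (0)(2) + (0)(0) + (-2)(-2) = 4
A²[2,2] = (0)(1) + (0)(0) + (-2)(2) = -4
A²[2,3] = (0)(-2) + (0)(-2) + (-2)(-2) = 4
A²[3,1] = (-2)(2) + (2)(0) + (-2)(-2) = 0
A²[3,2] = (-2)(1) + (2)(0) + (-2)(2) = -6
A²[3,3] = (-2)(-2) + (2)(-2) + (-2)(-2) = 4
A² = 
  [  8,  -2,  -2]
  [  4,  -4,   4]
  [  0,  -6,   4]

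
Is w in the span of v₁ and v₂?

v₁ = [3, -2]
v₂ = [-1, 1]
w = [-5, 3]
Yes

Form the augmented matrix and row-reduce:
[v₁|v₂|w] = 
  [  3,  -1,  -5]
  [ -2,   1,   3]
R2 → R2 + (2/3)·R1
REF = 
  [   3,   -1,   -5]
  [   0,  1/3, -1/3]

No row of the form [0 0 | nonzero], so the system is consistent. Back-substitution gives c₁ = -2, c₂ = -1: w = (-2)·v₁ + (-1)·v₂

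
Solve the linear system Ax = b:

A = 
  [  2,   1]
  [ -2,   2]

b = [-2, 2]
Row reduce the augmented matrix [A|b]:
R2 → R2 + (1)·R1
REF = 
  [  2,   1,  -2]
  [  0,   3,   0]

Back-substitution:
x₂ = 0 / 3 = 0
x₁ = (-2 - (1)(0)) / 2 = -1

x = [-1, 0]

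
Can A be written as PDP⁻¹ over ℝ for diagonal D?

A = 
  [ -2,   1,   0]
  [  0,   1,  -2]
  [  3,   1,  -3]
No

Characteristic polynomial: det(λI - A) = λ³ + 4λ² + 3λ + 4
By the rational root theorem any rational root is an integer dividing 4; none of those is a root, so p(λ) has no rational roots and hence (being an irreducible cubic) no repeated roots.
Discriminant of the cubic: Δ = -556
Δ < 0 ⇒ one real eigenvalue and a complex-conjugate pair: λ ≈ -3.468, -0.2662 + 1.041i, -0.2662 - 1.041i
Has complex eigenvalues (not diagonalizable over ℝ).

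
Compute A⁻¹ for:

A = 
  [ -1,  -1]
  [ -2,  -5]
det(A) = (-1)(-5) - (-1)(-2) = 3
For a 2×2 matrix, A⁻¹ = (1/det(A)) · [[d, -b], [-c, a]]
    = (1/3) · [[-5, 1], [2, -1]]

A⁻¹ = 
  [-5/3,  1/3]
  [ 2/3, -1/3]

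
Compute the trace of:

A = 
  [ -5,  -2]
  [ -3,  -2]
-7

tr(A) = -5 + -2 = -7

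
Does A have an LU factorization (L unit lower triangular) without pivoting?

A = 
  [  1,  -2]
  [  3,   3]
Yes.
A[1,1] = 1 ≠ 0, so Gaussian elimination proceeds without a row swap: multiplier ℓ₂₁ = (3)/(1) = 3, and U[2,2] = 3 - (3)(-2) = 9.
L = 
  [  1,   0]
  [  3,   1]
U = 
  [  1,  -2]
  [  0,   9]
Check row 2 of LU: [(3)(1), (3)(-2) + 9] = [3, 3] = row 2 of A ✓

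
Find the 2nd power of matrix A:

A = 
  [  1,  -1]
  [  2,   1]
A² = A·A:
A²[1,1] = (1)(1) + (-1)(2) = -1
A²[1,2] = (1)(-1) + (-1)(1) = -2
A²[2,1] = (2)(1) + (1)(2) = 4
A²[2,2] = (2)(-1) + (1)(1) = -1
A² = 
  [ -1,  -2]
  [  4,  -1]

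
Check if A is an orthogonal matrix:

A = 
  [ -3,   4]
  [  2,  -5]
No

AᵀA = 
  [ 13, -22]
  [-22,  41]
≠ I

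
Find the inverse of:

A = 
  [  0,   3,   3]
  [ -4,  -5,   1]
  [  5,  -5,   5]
det(A) = (0)·((-5)(5) - (1)(-5)) - (3)·((-4)(5) - (1)(5)) + (3)·((-4)(-5) - (-5)(5))
  = (0)(-20) - (3)(-25) + (3)(45)
  = 210
det(A) = 210 ≠ 0, so A is invertible.

Cofactors Cᵢⱼ = (-1)ⁱ⁺ʲ·Mᵢⱼ:
C = 
  [-20,  25,  45]
  [-30, -15,  15]
  [ 18, -12,  12]

adj(A) = Cᵀ:
adj(A) = 
  [-20, -30,  18]
  [ 25, -15, -12]
  [ 45,  15,  12]

A⁻¹ = (1/210) · adj(A):
A⁻¹ = 
  [-2/21,  -1/7,  3/35]
  [ 5/42, -1/14, -2/35]
  [ 3/14,  1/14,  2/35]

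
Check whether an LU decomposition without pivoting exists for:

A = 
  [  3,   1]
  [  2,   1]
Yes.
A[1,1] = 3 ≠ 0, so Gaussian elimination proceeds without a row swap: multiplier ℓ₂₁ = (2)/(3) = 2/3, and U[2,2] = 1 - (2/3)(1) = 1/3.
L = 
  [  1,   0]
  [2/3,   1]
U = 
  [  3,   1]
  [  0, 1/3]
Check row 2 of LU: [(2/3)(3), (2/3)(1) + (1/3)] = [2, 1] = row 2 of A ✓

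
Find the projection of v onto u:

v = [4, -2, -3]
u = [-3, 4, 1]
v·u = (4)(-3) + (-2)(4) + (-3)(1) = -23
u·u = (-3)² + (4)² + (1)² = 26
proj_u(v) = (v·u / u·u) × u = (-23/26) × u

proj_u(v) = [69/26, -46/13, -23/26]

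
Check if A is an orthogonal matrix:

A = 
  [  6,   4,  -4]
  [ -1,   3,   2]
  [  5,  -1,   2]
No

AᵀA = 
  [ 62,  16, -16]
  [ 16,  26, -12]
  [-16, -12,  24]
≠ I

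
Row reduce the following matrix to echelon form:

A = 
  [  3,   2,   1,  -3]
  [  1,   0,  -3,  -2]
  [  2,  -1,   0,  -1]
Row operations:
R2 → R2 - (1/3)·R1
R3 → R3 - (2/3)·R1
R3 → R3 - (7/2)·R2

Resulting echelon form:
REF = 
  [    3,     2,     1,    -3]
  [    0,  -2/3, -10/3,    -1]
  [    0,     0,    11,   9/2]

Rank = 3 (number of non-zero pivot rows).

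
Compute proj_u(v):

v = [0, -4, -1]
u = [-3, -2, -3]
proj_u(v) = [-3/2, -1, -3/2]

v·u = (0)(-3) + (-4)(-2) + (-1)(-3) = 11
u·u = (-3)² + (-2)² + (-3)² = 22
proj_u(v) = (v·u / u·u) × u = (11/22) × u = (1/2) × u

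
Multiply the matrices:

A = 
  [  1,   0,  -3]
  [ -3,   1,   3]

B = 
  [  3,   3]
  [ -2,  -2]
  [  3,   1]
AB = 
  [ -6,   0]
  [ -2,  -8]

A is 2×3 and B is 3×2, so AB is 2×2. Each entry is (row of A)·(column of B):
AB[1,1] = (1)(3) + (0)(-2) + (-3)(3) = -6
AB[1,2] = (1)(3) + (0)(-2) + (-3)(1) = 0
AB[2,1] = (-3)(3) + (1)(-2) + (3)(3) = -2
AB[2,2] = (-3)(3) + (1)(-2) + (3)(1) = -8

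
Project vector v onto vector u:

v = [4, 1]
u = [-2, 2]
proj_u(v) = [3/2, -3/2]

v·u = (4)(-2) + (1)(2) = -6
u·u = (-2)² + (2)² = 8
proj_u(v) = (v·u / u·u) × u = (-6/8) × u = (-3/4) × u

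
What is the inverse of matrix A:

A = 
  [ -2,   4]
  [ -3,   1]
det(A) = (-2)(1) - (4)(-3) = 10
For a 2×2 matrix, A⁻¹ = (1/det(A)) · [[d, -b], [-c, a]]
    = (1/10) · [[1, -4], [3, -2]]

A⁻¹ = 
  [1/10, -2/5]
  [3/10, -1/5]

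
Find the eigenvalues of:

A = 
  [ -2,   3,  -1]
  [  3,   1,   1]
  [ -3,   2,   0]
λ = 1, -1 + √15, -1 - √15  (≈ 1, 2.873, -4.873)

Characteristic polynomial: det(λI - A) = λ³ + λ² - 16λ + 14
Testing integer divisors of the constant term: p(1) = 0, so (λ - 1) is a factor:
p(λ) = (λ - 1)(λ² + 2λ - 14)
λ² + 2λ - 14 = 0  ⇒  λ = (-2 ± √((2)² - 4·(-14)))/2 = (-2 ± √(60))/2
  = -1 + √15,  -1 - √15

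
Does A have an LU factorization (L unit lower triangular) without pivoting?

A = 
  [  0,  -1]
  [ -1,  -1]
No.
A[1,1] = 0 but A[2,1] = -1 ≠ 0. Any LU with L unit lower triangular has (LU)[1,1] = U[1,1] and (LU)[2,1] = L[2,1]·U[1,1]; matching A forces U[1,1] = 0, which then forces (LU)[2,1] = 0 ≠ -1. A row swap (pivoting) is required.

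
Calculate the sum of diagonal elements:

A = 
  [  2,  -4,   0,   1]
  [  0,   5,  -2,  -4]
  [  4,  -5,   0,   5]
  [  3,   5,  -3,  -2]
5

tr(A) = 2 + 5 + 0 + -2 = 5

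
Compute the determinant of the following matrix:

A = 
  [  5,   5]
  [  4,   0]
For a 2×2 matrix, det = ad - bc = (5)(0) - (5)(4) = -20

det(A) = -20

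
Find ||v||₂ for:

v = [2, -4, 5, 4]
7.81

||v||₂ = √((2)² + (-4)² + (5)² + (4)²) = √61 = 7.81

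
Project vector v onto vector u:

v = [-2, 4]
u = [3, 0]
v·u = (-2)(3) + (4)(0) = -6
u·u = (3)² + (0)² = 9
proj_u(v) = (v·u / u·u) × u = (-6/9) × u = (-2/3) × u

proj_u(v) = [-2, 0]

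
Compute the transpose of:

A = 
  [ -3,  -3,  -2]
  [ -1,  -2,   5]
Aᵀ = 
  [ -3,  -1]
  [ -3,  -2]
  [ -2,   5]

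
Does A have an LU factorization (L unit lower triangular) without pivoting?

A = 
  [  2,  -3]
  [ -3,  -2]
Yes.
A[1,1] = 2 ≠ 0, so Gaussian elimination proceeds without a row swap: multiplier ℓ₂₁ = (-3)/(2) = -3/2, and U[2,2] = -2 - (-3/2)(-3) = -13/2.
L = 
  [   1,    0]
  [-3/2,    1]
U = 
  [    2,    -3]
  [    0, -13/2]
Check row 2 of LU: [(-3/2)(2), (-3/2)(-3) + (-13/2)] = [-3, -2] = row 2 of A ✓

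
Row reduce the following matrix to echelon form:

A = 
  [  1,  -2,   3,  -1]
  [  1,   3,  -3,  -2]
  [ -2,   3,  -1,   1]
Row operations:
R2 → R2 - (1)·R1
R3 → R3 + (2)·R1
R3 → R3 + (1/5)·R2

Resulting echelon form:
REF = 
  [   1,   -2,    3,   -1]
  [   0,    5,   -6,   -1]
  [   0,    0, 19/5, -6/5]

Rank = 3 (number of non-zero pivot rows).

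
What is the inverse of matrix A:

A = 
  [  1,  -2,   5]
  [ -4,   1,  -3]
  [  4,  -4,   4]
det(A) = (1)·((1)(4) - (-3)(-4)) - (-2)·((-4)(4) - (-3)(4)) + (5)·((-4)(-4) - (1)(4))
  = (1)(-8) - (-2)(-4) + (5)(12)
  = 44
det(A) = 44 ≠ 0, so A is invertible.

Cofactors Cᵢⱼ = (-1)ⁱ⁺ʲ·Mᵢⱼ:
C = 
  [ -8,   4,  12]
  [-12, -16,  -4]
  [  1, -17,  -7]

adj(A) = Cᵀ:
adj(A) = 
  [ -8, -12,   1]
  [  4, -16, -17]
  [ 12,  -4,  -7]

A⁻¹ = (1/44) · adj(A):
A⁻¹ = 
  [ -2/11,  -3/11,   1/44]
  [  1/11,  -4/11, -17/44]
  [  3/11,  -1/11,  -7/44]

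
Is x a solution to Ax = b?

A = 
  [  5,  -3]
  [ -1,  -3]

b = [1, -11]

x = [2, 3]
Yes

Ax = [1, -11] = b ✓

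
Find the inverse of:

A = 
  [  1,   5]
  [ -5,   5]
det(A) = (1)(5) - (5)(-5) = 30
For a 2×2 matrix, A⁻¹ = (1/det(A)) · [[d, -b], [-c, a]]
    = (1/30) · [[5, -5], [5, 1]]

A⁻¹ = 
  [ 1/6, -1/6]
  [ 1/6, 1/30]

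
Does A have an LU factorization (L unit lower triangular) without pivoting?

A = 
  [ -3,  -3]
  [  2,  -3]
Yes.
A[1,1] = -3 ≠ 0, so Gaussian elimination proceeds without a row swap: multiplier ℓ₂₁ = (2)/(-3) = -2/3, and U[2,2] = -3 - (-2/3)(-3) = -5.
L = 
  [   1,    0]
  [-2/3,    1]
U = 
  [ -3,  -3]
  [  0,  -5]
Check row 2 of LU: [(-2/3)(-3), (-2/3)(-3) + (-5)] = [2, -3] = row 2 of A ✓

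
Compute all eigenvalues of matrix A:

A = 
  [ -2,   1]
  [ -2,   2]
λ = √2, -√2  (≈ 1.414, -1.414)

tr(A) = 0, det(A) = -2
Characteristic polynomial: λ² - tr(A)λ + det(A) = λ² - 2
λ² - 2 = 0  ⇒  λ = (0 ± √((0)² - 4·(-2)))/2 = (0 ± √(8))/2
  = √2,  -√2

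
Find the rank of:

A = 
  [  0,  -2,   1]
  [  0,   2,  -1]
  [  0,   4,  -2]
rank(A) = 1

Row reduce:
R2 → R2 + (1)·R1
R3 → R3 + (2)·R1
REF = 
  [  0,  -2,   1]
  [  0,   0,   0]
  [  0,   0,   0]
Pivot columns: 2 → 1 pivot.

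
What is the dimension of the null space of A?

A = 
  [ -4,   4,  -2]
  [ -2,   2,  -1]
nullity(A) = 2

Row reduce:
R2 → R2 - (1/2)·R1
REF = 
  [ -4,   4,  -2]
  [  0,   0,   0]
Pivot columns: 1 → 1 pivot.
rank(A) = 1, so nullity(A) = 3 - 1 = 2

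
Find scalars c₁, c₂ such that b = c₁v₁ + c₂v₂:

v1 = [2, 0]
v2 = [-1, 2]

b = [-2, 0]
c1 = -1, c2 = 0

b = -1·v1 + 0·v2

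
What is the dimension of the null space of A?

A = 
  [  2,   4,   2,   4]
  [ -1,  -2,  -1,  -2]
nullity(A) = 3

Row reduce:
R2 → R2 + (1/2)·R1
REF = 
  [  2,   4,   2,   4]
  [  0,   0,   0,   0]
Pivot columns: 1 → 1 pivot.
rank(A) = 1, so nullity(A) = 4 - 1 = 3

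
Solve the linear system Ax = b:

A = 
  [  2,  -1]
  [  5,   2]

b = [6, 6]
x = [2, -2]

Row reduce the augmented matrix [A|b]:
R2 → R2 - (5/2)·R1
REF = 
  [  2,  -1,   6]
  [  0, 9/2,  -9]

Back-substitution:
x₂ = (-9) / (9/2) = -2
x₁ = (6 - (-1)(-2)) / 2 = 2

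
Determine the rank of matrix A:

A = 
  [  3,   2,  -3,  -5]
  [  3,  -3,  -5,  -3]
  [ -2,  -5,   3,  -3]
Row reduce:
R2 → R2 - (1)·R1
R3 → R3 + (2/3)·R1
R3 → R3 - (11/15)·R2
REF = 
  [    3,     2,    -3,    -5]
  [    0,    -5,    -2,     2]
  [    0,     0, 37/15, -39/5]
Pivot columns: 1, 2, 3 → 3 pivots.

rank(A) = 3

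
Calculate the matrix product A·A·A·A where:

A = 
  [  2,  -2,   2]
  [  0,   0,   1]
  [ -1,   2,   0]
A² = A·A:
A²[1,1] = (2)(2) + (-2)(0) + (2)(-1) = 2
A²[1,2] = (2)(-2) + (-2)(0) + (2)(2) = 0
A²[1,3] = (2)(2) + (-2)(1) + (2)(0) = 2
A²[2,1] = (0)(2) + (0)(0) + (1)(-1) = -1
A²[2,2] = (0)(-2) + (0)(0) + (1)(2) = 2
A²[2,3] = (0)(2) + (0)(1) + (1)(0) = 0
A²[3,1] = (-1)(2) + (2)(0) + (0)(-1) = -2
A²[3,2] = (-1)(-2) + (2)(0) + (0)(2) = 2
A²[3,3] = (-1)(2) + (2)(1) + (0)(0) = 0
A² = 
  [  2,   0,   2]
  [ -1,   2,   0]
  [ -2,   2,   0]

A^3 = A^2·A:
A^3[1,1] = (2)(2) + (0)(0) + (2)(-1) = 2
A^3[1,2] = (2)(-2) + (0)(0) + (2)(2) = 0
A^3[1,3] = (2)(2) + (0)(1) + (2)(0) = 4
A^3[2,1] = (-1)(2) + (2)(0) + (0)(-1) = -2
A^3[2,2] = (-1)(-2) + (2)(0) + (0)(2) = 2
A^3[2,3] = (-1)(2) + (2)(1) + (0)(0) = 0
A^3[3,1] = (-2)(2) + (2)(0) + (0)(-1) = -4
A^3[3,2] = (-2)(-2) + (2)(0) + (0)(2) = 4
A^3[3,3] = (-2)(2) + (2)(1) + (0)(0) = -2
A^3 = 
  [  2,   0,   4]
  [ -2,   2,   0]
  [ -4,   4,  -2]

A^4 = A^3·A:
A^4[1,1] = (2)(2) + (0)(0) + (4)(-1) = 0
A^4[1,2] = (2)(-2) + (0)(0) + (4)(2) = 4
A^4[1,3] = (2)(2) + (0)(1) + (4)(0) = 4
A^4[2,1] = (-2)(2) + (2)(0) + (0)(-1) = -4
A^4[2,2] = (-2)(-2) + (2)(0) + (0)(2) = 4
A^4[2,3] = (-2)(2) + (2)(1) + (0)(0) = -2
A^4[3,1] = (-4)(2) + (4)(0) + (-2)(-1) = -6
A^4[3,2] = (-4)(-2) + (4)(0) + (-2)(2) = 4
A^4[3,3] = (-4)(2) + (4)(1) + (-2)(0) = -4
A^4 = 
  [  0,   4,   4]
  [ -4,   4,  -2]
  [ -6,   4,  -4]

Therefore
A^4 = 
  [  0,   4,   4]
  [ -4,   4,  -2]
  [ -6,   4,  -4]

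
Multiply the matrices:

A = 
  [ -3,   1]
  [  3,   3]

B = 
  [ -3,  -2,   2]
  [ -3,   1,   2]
AB = 
  [  6,   7,  -4]
  [-18,  -3,  12]

A is 2×2 and B is 2×3, so AB is 2×3. Each entry is (row of A)·(column of B):
AB[1,1] = (-3)(-3) + (1)(-3) = 6
AB[1,2] = (-3)(-2) + (1)(1) = 7
AB[1,3] = (-3)(2) + (1)(2) = -4
AB[2,1] = (3)(-3) + (3)(-3) = -18
AB[2,2] = (3)(-2) + (3)(1) = -3
AB[2,3] = (3)(2) + (3)(2) = 12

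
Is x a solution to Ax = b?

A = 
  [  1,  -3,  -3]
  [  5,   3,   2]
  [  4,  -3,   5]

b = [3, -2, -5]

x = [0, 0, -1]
Yes

Ax = [3, -2, -5] = b ✓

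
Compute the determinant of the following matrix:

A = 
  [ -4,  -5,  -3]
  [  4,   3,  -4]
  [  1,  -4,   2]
Cofactor expansion along row 1:
det(A) = (-4)·((3)(2) - (-4)(-4)) - (-5)·((4)(2) - (-4)(1)) + (-3)·((4)(-4) - (3)(1))
  = (-4)(-10) - (-5)(12) + (-3)(-19)
  = 157

det(A) = 157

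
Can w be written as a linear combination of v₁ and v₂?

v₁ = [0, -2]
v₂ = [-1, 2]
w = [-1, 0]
Yes

Form the augmented matrix and row-reduce:
[v₁|v₂|w] = 
  [  0,  -1,  -1]
  [ -2,   2,   0]
Swap R1 ↔ R2
REF = 
  [ -2,   2,   0]
  [  0,  -1,  -1]

No row of the form [0 0 | nonzero], so the system is consistent. Back-substitution gives c₁ = 1, c₂ = 1: w = (1)·v₁ + (1)·v₂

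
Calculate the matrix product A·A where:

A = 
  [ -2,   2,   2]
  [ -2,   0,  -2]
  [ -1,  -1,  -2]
A² = A·A:
A²[1,1] = (-2)(-2) + (2)(-2) + (2)(-1) = -2
A²[1,2] = (-2)(2) + (2)(0) + (2)(-1) = -6
A²[1,3] = (-2)(2) + (2)(-2) + (2)(-2) = -12
A²[2,1] = (-2)(-2) + (0)(-2) + (-2)(-1) = 6
A²[2,2] = (-2)(2) + (0)(0) + (-2)(-1) = -2
A²[2,3] = (-2)(2) + (0)(-2) + (-2)(-2) = 0
A²[3,1] = (-1)(-2) + (-1)(-2) + (-2)(-1) = 6
A²[3,2] = (-1)(2) + (-1)(0) + (-2)(-1) = 0
A²[3,3] = (-1)(2) + (-1)(-2) + (-2)(-2) = 4
A² = 
  [ -2,  -6, -12]
  [  6,  -2,   0]
  [  6,   0,   4]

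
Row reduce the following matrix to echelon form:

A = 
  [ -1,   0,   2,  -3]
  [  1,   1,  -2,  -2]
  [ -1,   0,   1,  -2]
Row operations:
R2 → R2 + (1)·R1
R3 → R3 - (1)·R1

Resulting echelon form:
REF = 
  [ -1,   0,   2,  -3]
  [  0,   1,   0,  -5]
  [  0,   0,  -1,   1]

Rank = 3 (number of non-zero pivot rows).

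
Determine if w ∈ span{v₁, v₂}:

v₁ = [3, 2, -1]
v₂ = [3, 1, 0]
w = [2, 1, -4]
No

Form the augmented matrix and row-reduce:
[v₁|v₂|w] = 
  [  3,   3,   2]
  [  2,   1,   1]
  [ -1,   0,  -4]
R2 → R2 - (2/3)·R1
R3 → R3 + (1/3)·R1
R3 → R3 + (1)·R2
REF = 
  [    3,     3,     2]
  [    0,    -1,  -1/3]
  [    0,     0, -11/3]

Row 3 reads [0 0 | -11/3], i.e. 0 = -11/3, so the system is inconsistent and w ∉ span{v₁, v₂}.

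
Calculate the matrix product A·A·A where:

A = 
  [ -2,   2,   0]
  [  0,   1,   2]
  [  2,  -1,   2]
A^3 = 
  [  0,   2,   4]
  [  4,   1,  10]
  [  4,  -1,   6]

A² = A·A:
A²[1,1] = (-2)(-2) + (2)(0) + (0)(2) = 4
A²[1,2] = (-2)(2) + (2)(1) + (0)(-1) = -2
A²[1,3] = (-2)(0) + (2)(2) + (0)(2) = 4
A²[2,1] = (0)(-2) + (1)(0) + (2)(2) = 4
A²[2,2] = (0)(2) + (1)(1) + (2)(-1) = -1
A²[2,3] = (0)(0) + (1)(2) + (2)(2) = 6
A²[3,1] = (2)(-2) + (-1)(0) + (2)(2) = 0
A²[3,2] = (2)(2) + (-1)(1) + (2)(-1) = 1
A²[3,3] = (2)(0) + (-1)(2) + (2)(2) = 2
A² = 
  [  4,  -2,   4]
  [  4,  -1,   6]
  [  0,   1,   2]

A^3 = A^2·A:
A^3[1,1] = (4)(-2) + (-2)(0) + (4)(2) = 0
A^3[1,2] = (4)(2) + (-2)(1) + (4)(-1) = 2
A^3[1,3] = (4)(0) + (-2)(2) + (4)(2) = 4
A^3[2,1] = (4)(-2) + (-1)(0) + (6)(2) = 4
A^3[2,2] = (4)(2) + (-1)(1) + (6)(-1) = 1
A^3[2,3] = (4)(0) + (-1)(2) + (6)(2) = 10
A^3[3,1] = (0)(-2) + (1)(0) + (2)(2) = 4
A^3[3,2] = (0)(2) + (1)(1) + (2)(-1) = -1
A^3[3,3] = (0)(0) + (1)(2) + (2)(2) = 6
A^3 = 
  [  0,   2,   4]
  [  4,   1,  10]
  [  4,  -1,   6]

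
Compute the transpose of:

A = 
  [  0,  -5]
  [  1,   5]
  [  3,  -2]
Aᵀ = 
  [  0,   1,   3]
  [ -5,   5,  -2]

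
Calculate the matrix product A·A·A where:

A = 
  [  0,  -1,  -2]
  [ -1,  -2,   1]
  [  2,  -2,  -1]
A^3 = 
  [ -4, -11,  11]
  [ -5,  -8,  -4]
  [-14,   2,   9]

A² = A·A:
A²[1,1] = (0)(0) + (-1)(-1) + (-2)(2) = -3
A²[1,2] = (0)(-1) + (-1)(-2) + (-2)(-2) = 6
A²[1,3] = (0)(-2) + (-1)(1) + (-2)(-1) = 1
A²[2,1] = (-1)(0) + (-2)(-1) + (1)(2) = 4
A²[2,2] = (-1)(-1) + (-2)(-2) + (1)(-2) = 3
A²[2,3] = (-1)(-2) + (-2)(1) + (1)(-1) = -1
A²[3,1] = (2)(0) + (-2)(-1) + (-1)(2) = 0
A²[3,2] = (2)(-1) + (-2)(-2) + (-1)(-2) = 4
A²[3,3] = (2)(-2) + (-2)(1) + (-1)(-1) = -5
A² = 
  [ -3,   6,   1]
  [  4,   3,  -1]
  [  0,   4,  -5]

A^3 = A^2·A:
A^3[1,1] = (-3)(0) + (6)(-1) + (1)(2) = -4
A^3[1,2] = (-3)(-1) + (6)(-2) + (1)(-2) = -11
A^3[1,3] = (-3)(-2) + (6)(1) + (1)(-1) = 11
A^3[2,1] = (4)(0) + (3)(-1) + (-1)(2) = -5
A^3[2,2] = (4)(-1) + (3)(-2) + (-1)(-2) = -8
A^3[2,3] = (4)(-2) + (3)(1) + (-1)(-1) = -4
A^3[3,1] = (0)(0) + (4)(-1) + (-5)(2) = -14
A^3[3,2] = (0)(-1) + (4)(-2) + (-5)(-2) = 2
A^3[3,3] = (0)(-2) + (4)(1) + (-5)(-1) = 9
A^3 = 
  [ -4, -11,  11]
  [ -5,  -8,  -4]
  [-14,   2,   9]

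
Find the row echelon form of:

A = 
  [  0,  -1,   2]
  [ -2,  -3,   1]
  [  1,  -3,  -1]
Row operations:
Swap R1 ↔ R2
R3 → R3 + (1/2)·R1
R3 → R3 - (9/2)·R2

Resulting echelon form:
REF = 
  [   -2,    -3,     1]
  [    0,    -1,     2]
  [    0,     0, -19/2]

Rank = 3 (number of non-zero pivot rows).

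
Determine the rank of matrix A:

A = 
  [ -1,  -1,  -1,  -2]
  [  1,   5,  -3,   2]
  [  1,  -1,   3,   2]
rank(A) = 2

Row reduce:
R2 → R2 + (1)·R1
R3 → R3 + (1)·R1
R3 → R3 + (1/2)·R2
REF = 
  [ -1,  -1,  -1,  -2]
  [  0,   4,  -4,   0]
  [  0,   0,   0,   0]
Pivot columns: 1, 2 → 2 pivots.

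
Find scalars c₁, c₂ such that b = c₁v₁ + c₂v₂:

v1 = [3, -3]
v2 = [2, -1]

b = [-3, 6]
c1 = -3, c2 = 3

b = -3·v1 + 3·v2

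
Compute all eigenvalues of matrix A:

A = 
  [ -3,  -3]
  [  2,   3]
tr(A) = 0, det(A) = -3
Characteristic polynomial: λ² - tr(A)λ + det(A) = λ² - 3
λ² - 3 = 0  ⇒  λ = (0 ± √((0)² - 4·(-3)))/2 = (0 ± √(12))/2
  = √3,  -√3

λ = √3, -√3  (≈ 1.732, -1.732)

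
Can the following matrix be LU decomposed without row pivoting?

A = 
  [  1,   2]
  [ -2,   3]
Yes.
A[1,1] = 1 ≠ 0, so Gaussian elimination proceeds without a row swap: multiplier ℓ₂₁ = (-2)/(1) = -2, and U[2,2] = 3 - (-2)(2) = 7.
L = 
  [  1,   0]
  [ -2,   1]
U = 
  [  1,   2]
  [  0,   7]
Check row 2 of LU: [(-2)(1), (-2)(2) + 7] = [-2, 3] = row 2 of A ✓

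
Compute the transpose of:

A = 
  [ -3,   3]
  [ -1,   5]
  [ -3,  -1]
Aᵀ = 
  [ -3,  -1,  -3]
  [  3,   5,  -1]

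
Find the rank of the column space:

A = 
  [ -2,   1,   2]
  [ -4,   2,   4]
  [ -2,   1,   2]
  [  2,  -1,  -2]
Row reduce:
R2 → R2 - (2)·R1
R3 → R3 - (1)·R1
R4 → R4 + (1)·R1
REF = 
  [ -2,   1,   2]
  [  0,   0,   0]
  [  0,   0,   0]
  [  0,   0,   0]
Pivot columns: 1 → 1 pivot.
dim(Col(A)) = number of pivot columns = 1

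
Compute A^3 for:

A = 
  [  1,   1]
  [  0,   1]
A^3 = 
  [  1,   3]
  [  0,   1]

A² = A·A:
A²[1,1] = (1)(1) + (1)(0) = 1
A²[1,2] = (1)(1) + (1)(1) = 2
A²[2,1] = (0)(1) + (1)(0) = 0
A²[2,2] = (0)(1) + (1)(1) = 1
A² = 
  [  1,   2]
  [  0,   1]

A^3 = A^2·A:
A^3[1,1] = (1)(1) + (2)(0) = 1
A^3[1,2] = (1)(1) + (2)(1) = 3
A^3[2,1] = (0)(1) + (1)(0) = 0
A^3[2,2] = (0)(1) + (1)(1) = 1
A^3 = 
  [  1,   3]
  [  0,   1]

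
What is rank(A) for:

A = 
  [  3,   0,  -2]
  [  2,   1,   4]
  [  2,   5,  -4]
Row reduce:
R2 → R2 - (2/3)·R1
R3 → R3 - (2/3)·R1
R3 → R3 - (5)·R2
REF = 
  [    3,     0,    -2]
  [    0,     1,  16/3]
  [    0,     0, -88/3]
Pivot columns: 1, 2, 3 → 3 pivots.

rank(A) = 3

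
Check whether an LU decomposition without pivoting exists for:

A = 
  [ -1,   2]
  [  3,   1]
Yes.
A[1,1] = -1 ≠ 0, so Gaussian elimination proceeds without a row swap: multiplier ℓ₂₁ = (3)/(-1) = -3, and U[2,2] = 1 - (-3)(2) = 7.
L = 
  [  1,   0]
  [ -3,   1]
U = 
  [ -1,   2]
  [  0,   7]
Check row 2 of LU: [(-3)(-1), (-3)(2) + 7] = [3, 1] = row 2 of A ✓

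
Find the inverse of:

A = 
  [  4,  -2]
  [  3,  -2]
det(A) = (4)(-2) - (-2)(3) = -2
For a 2×2 matrix, A⁻¹ = (1/det(A)) · [[d, -b], [-c, a]]
    = (-1/2) · [[-2, 2], [-3, 4]]

A⁻¹ = 
  [  1,  -1]
  [3/2,  -2]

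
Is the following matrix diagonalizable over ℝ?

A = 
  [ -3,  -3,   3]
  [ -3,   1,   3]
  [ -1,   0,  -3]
No

Characteristic polynomial: det(λI - A) = λ³ + 5λ² - 3λ - 48
By the rational root theorem any rational root is an integer dividing 48; none of those is a root, so p(λ) has no rational roots and hence (being an irreducible cubic) no repeated roots.
Discriminant of the cubic: Δ = -24915
Δ < 0 ⇒ one real eigenvalue and a complex-conjugate pair: λ ≈ -3.85 + 1.721i, -3.85 - 1.721i, 2.699
Has complex eigenvalues (not diagonalizable over ℝ).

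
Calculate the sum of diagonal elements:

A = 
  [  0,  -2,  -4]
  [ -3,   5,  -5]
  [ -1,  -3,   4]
9

tr(A) = 0 + 5 + 4 = 9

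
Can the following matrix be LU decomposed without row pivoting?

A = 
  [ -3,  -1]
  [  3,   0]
Yes.
A[1,1] = -3 ≠ 0, so Gaussian elimination proceeds without a row swap: multiplier ℓ₂₁ = (3)/(-3) = -1, and U[2,2] = 0 - (-1)(-1) = -1.
L = 
  [  1,   0]
  [ -1,   1]
U = 
  [ -3,  -1]
  [  0,  -1]
Check row 2 of LU: [(-1)(-3), (-1)(-1) + (-1)] = [3, 0] = row 2 of A ✓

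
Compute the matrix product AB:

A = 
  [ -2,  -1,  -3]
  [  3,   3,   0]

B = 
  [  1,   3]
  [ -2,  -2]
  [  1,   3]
AB = 
  [ -3, -13]
  [ -3,   3]

A is 2×3 and B is 3×2, so AB is 2×2. Each entry is (row of A)·(column of B):
AB[1,1] = (-2)(1) + (-1)(-2) + (-3)(1) = -3
AB[1,2] = (-2)(3) + (-1)(-2) + (-3)(3) = -13
AB[2,1] = (3)(1) + (3)(-2) + (0)(1) = -3
AB[2,2] = (3)(3) + (3)(-2) + (0)(3) = 3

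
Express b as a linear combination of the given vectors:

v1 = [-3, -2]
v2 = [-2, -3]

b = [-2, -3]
c1 = 0, c2 = 1

b = 0·v1 + 1·v2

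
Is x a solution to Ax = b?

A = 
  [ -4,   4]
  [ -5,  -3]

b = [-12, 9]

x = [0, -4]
No

Ax = [-16, 12] ≠ b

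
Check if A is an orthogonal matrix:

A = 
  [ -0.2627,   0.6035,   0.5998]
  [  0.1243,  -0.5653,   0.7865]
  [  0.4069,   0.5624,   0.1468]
No

AᵀA = 
  [  0.2500,   0,  -0.0001]
  [  0,   1.0001,  -0.0001]
  [ -0.0001,  -0.0001,   0.9999]
≠ I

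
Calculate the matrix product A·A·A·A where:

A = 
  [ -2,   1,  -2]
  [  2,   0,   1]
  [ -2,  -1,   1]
A^4 = 
  [100,  -9,  42]
  [-66,  10, -33]
  [ 18, -15,  25]

A² = A·A:
A²[1,1] = (-2)(-2) + (1)(2) + (-2)(-2) = 10
A²[1,2] = (-2)(1) + (1)(0) + (-2)(-1) = 0
A²[1,3] = (-2)(-2) + (1)(1) + (-2)(1) = 3
A²[2,1] = (2)(-2) + (0)(2) + (1)(-2) = -6
A²[2,2] = (2)(1) + (0)(0) + (1)(-1) = 1
A²[2,3] = (2)(-2) + (0)(1) + (1)(1) = -3
A²[3,1] = (-2)(-2) + (-1)(2) + (1)(-2) = 0
A²[3,2] = (-2)(1) + (-1)(0) + (1)(-1) = -3
A²[3,3] = (-2)(-2) + (-1)(1) + (1)(1) = 4
A² = 
  [ 10,   0,   3]
  [ -6,   1,  -3]
  [  0,  -3,   4]

A^3 = A^2·A:
A^3[1,1] = (10)(-2) + (0)(2) + (3)(-2) = -26
A^3[1,2] = (10)(1) + (0)(0) + (3)(-1) = 7
A^3[1,3] = (10)(-2) + (0)(1) + (3)(1) = -17
A^3[2,1] = (-6)(-2) + (1)(2) + (-3)(-2) = 20
A^3[2,2] = (-6)(1) + (1)(0) + (-3)(-1) = -3
A^3[2,3] = (-6)(-2) + (1)(1) + (-3)(1) = 10
A^3[3,1] = (0)(-2) + (-3)(2) + (4)(-2) = -14
A^3[3,2] = (0)(1) + (-3)(0) + (4)(-1) = -4
A^3[3,3] = (0)(-2) + (-3)(1) + (4)(1) = 1
A^3 = 
  [-26,   7, -17]
  [ 20,  -3,  10]
  [-14,  -4,   1]

A^4 = A^3·A:
A^4[1,1] = (-26)(-2) + (7)(2) + (-17)(-2) = 100
A^4[1,2] = (-26)(1) + (7)(0) + (-17)(-1) = -9
A^4[1,3] = (-26)(-2) + (7)(1) + (-17)(1) = 42
A^4[2,1] = (20)(-2) + (-3)(2) + (10)(-2) = -66
A^4[2,2] = (20)(1) + (-3)(0) + (10)(-1) = 10
A^4[2,3] = (20)(-2) + (-3)(1) + (10)(1) = -33
A^4[3,1] = (-14)(-2) + (-4)(2) + (1)(-2) = 18
A^4[3,2] = (-14)(1) + (-4)(0) + (1)(-1) = -15
A^4[3,3] = (-14)(-2) + (-4)(1) + (1)(1) = 25
A^4 = 
  [100,  -9,  42]
  [-66,  10, -33]
  [ 18, -15,  25]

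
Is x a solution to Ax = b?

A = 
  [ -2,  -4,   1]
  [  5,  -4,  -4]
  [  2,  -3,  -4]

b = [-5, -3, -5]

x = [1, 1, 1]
Yes

Ax = [-5, -3, -5] = b ✓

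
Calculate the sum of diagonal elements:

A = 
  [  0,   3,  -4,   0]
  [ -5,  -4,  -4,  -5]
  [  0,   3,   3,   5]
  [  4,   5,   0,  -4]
-5

tr(A) = 0 + -4 + 3 + -4 = -5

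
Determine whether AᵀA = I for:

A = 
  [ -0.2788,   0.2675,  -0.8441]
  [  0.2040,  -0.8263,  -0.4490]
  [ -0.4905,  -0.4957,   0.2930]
No

AᵀA = 
  [  0.3599,   0,   0]
  [  0,   1,   0]
  [  0,   0,   1]
≠ I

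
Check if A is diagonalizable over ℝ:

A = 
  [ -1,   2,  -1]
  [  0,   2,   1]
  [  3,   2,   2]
No

Characteristic polynomial: det(λI - A) = λ³ - 3λ² + λ - 10
By the rational root theorem any rational root is an integer dividing 10; none of those is a root, so p(λ) has no rational roots and hence (being an irreducible cubic) no repeated roots.
Discriminant of the cubic: Δ = -3235
Δ < 0 ⇒ one real eigenvalue and a complex-conjugate pair: λ ≈ 3.522, -0.2611 + 1.665i, -0.2611 - 1.665i
Has complex eigenvalues (not diagonalizable over ℝ).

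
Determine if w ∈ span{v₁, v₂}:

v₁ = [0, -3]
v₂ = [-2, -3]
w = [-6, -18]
Yes

Form the augmented matrix and row-reduce:
[v₁|v₂|w] = 
  [  0,  -2,  -6]
  [ -3,  -3, -18]
Swap R1 ↔ R2
REF = 
  [ -3,  -3, -18]
  [  0,  -2,  -6]

No row of the form [0 0 | nonzero], so the system is consistent. Back-substitution gives c₁ = 3, c₂ = 3: w = (3)·v₁ + (3)·v₂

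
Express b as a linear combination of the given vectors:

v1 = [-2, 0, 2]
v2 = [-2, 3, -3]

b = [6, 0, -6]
c1 = -3, c2 = 0

b = -3·v1 + 0·v2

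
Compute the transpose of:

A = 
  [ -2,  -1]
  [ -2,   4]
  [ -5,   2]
Aᵀ = 
  [ -2,  -2,  -5]
  [ -1,   4,   2]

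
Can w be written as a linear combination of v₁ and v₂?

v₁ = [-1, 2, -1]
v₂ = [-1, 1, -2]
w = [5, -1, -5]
No

Form the augmented matrix and row-reduce:
[v₁|v₂|w] = 
  [ -1,  -1,   5]
  [  2,   1,  -1]
  [ -1,  -2,  -5]
R2 → R2 + (2)·R1
R3 → R3 - (1)·R1
R3 → R3 - (1)·R2
REF = 
  [ -1,  -1,   5]
  [  0,  -1,   9]
  [  0,   0, -19]

Row 3 reads [0 0 | -19], i.e. 0 = -19, so the system is inconsistent and w ∉ span{v₁, v₂}.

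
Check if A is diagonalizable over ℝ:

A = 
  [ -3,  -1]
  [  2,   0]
Yes

tr(A) = -3, det(A) = 2
Characteristic polynomial: λ² - tr(A)λ + det(A) = λ² + 3λ + 2
λ² + 3λ + 2 = (λ + 2)(λ + 1)
Eigenvalues: -1, -2
λ=-2: alg. mult. = 1, geom. mult. = 2 - rank(A - (-2)I) = 2 - 1 = 1
λ=-1: alg. mult. = 1, geom. mult. = 2 - rank(A - (-1)I) = 2 - 1 = 1
Sum of geometric multiplicities equals n, so A has n independent eigenvectors.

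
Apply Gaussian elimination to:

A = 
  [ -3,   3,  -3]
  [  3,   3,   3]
Row operations:
R2 → R2 + (1)·R1

Resulting echelon form:
REF = 
  [ -3,   3,  -3]
  [  0,   6,   0]

Rank = 2 (number of non-zero pivot rows).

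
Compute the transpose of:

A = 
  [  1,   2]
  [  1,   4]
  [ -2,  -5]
Aᵀ = 
  [  1,   1,  -2]
  [  2,   4,  -5]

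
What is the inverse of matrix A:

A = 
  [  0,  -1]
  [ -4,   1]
det(A) = (0)(1) - (-1)(-4) = -4
For a 2×2 matrix, A⁻¹ = (1/det(A)) · [[d, -b], [-c, a]]
    = (-1/4) · [[1, 1], [4, 0]]

A⁻¹ = 
  [-1/4, -1/4]
  [  -1,    0]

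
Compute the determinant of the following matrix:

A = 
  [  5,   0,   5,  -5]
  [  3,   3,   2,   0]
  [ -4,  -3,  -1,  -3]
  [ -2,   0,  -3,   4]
Cofactor expansion along row 1: det(A) = a₁₁M₁₁ - a₁₂M₁₂ + a₁₃M₁₃ - a₁₄M₁₄

M₁₁ = det[[3, 2, 0]; [-3, -1, -3]; [0, -3, 4]]
  = (3)·((-1)(4) - (-3)(-3)) - (2)·((-3)(4) - (-3)(0)) + (0)·((-3)(-3) - (-1)(0))
  = (3)(-13) - (2)(-12) + (0)(9)
  = -15
M₁₂ = det[[3, 2, 0]; [-4, -1, -3]; [-2, -3, 4]]
  = (3)·((-1)(4) - (-3)(-3)) - (2)·((-4)(4) - (-3)(-2)) + (0)·((-4)(-3) - (-1)(-2))
  = (3)(-13) - (2)(-22) + (0)(10)
  = 5
M₁₃ = det[[3, 3, 0]; [-4, -3, -3]; [-2, 0, 4]]
  = (3)·((-3)(4) - (-3)(0)) - (3)·((-4)(4) - (-3)(-2)) + (0)·((-4)(0) - (-3)(-2))
  = (3)(-12) - (3)(-22) + (0)(-6)
  = 30
M₁₄ = det[[3, 3, 2]; [-4, -3, -1]; [-2, 0, -3]]
  = (3)·((-3)(-3) - (-1)(0)) - (3)·((-4)(-3) - (-1)(-2)) + (2)·((-4)(0) - (-3)(-2))
  = (3)(9) - (3)(10) + (2)(-6)
  = -15

det(A) = (5)(-15) - (0)(5) + (5)(30) - (-5)(-15) = 0

det(A) = 0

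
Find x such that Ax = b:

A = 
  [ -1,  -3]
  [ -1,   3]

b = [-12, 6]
x = [3, 3]

Row reduce the augmented matrix [A|b]:
R2 → R2 - (1)·R1
REF = 
  [ -1,  -3, -12]
  [  0,   6,  18]

Back-substitution:
x₂ = 18 / 6 = 3
x₁ = (-12 - (-3)(3)) / (-1) = 3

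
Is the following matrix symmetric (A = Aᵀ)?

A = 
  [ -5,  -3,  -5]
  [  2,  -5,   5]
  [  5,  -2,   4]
No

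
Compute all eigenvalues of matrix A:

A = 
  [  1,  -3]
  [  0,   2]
λ = 2, 1

tr(A) = 3, det(A) = 2
Characteristic polynomial: λ² - tr(A)λ + det(A) = λ² - 3λ + 2
λ² - 3λ + 2 = (λ - 1)(λ - 2)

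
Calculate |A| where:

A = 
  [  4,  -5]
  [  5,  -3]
13

For a 2×2 matrix, det = ad - bc = (4)(-3) - (-5)(5) = 13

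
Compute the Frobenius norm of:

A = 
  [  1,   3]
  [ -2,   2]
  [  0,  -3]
||A||_F = 5.196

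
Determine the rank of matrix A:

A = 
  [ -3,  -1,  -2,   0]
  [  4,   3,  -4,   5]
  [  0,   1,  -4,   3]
Row reduce:
R2 → R2 + (4/3)·R1
R3 → R3 - (3/5)·R2
REF = 
  [   -3,    -1,    -2,     0]
  [    0,   5/3, -20/3,     5]
  [    0,     0,     0,     0]
Pivot columns: 1, 2 → 2 pivots.

rank(A) = 2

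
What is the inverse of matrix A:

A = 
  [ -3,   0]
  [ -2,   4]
det(A) = (-3)(4) - (0)(-2) = -12
For a 2×2 matrix, A⁻¹ = (1/det(A)) · [[d, -b], [-c, a]]
    = (-1/12) · [[4, 0], [2, -3]]

A⁻¹ = 
  [-1/3,    0]
  [-1/6,  1/4]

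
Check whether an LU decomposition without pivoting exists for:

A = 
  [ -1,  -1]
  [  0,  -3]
Yes.
A[1,1] = -1 ≠ 0, so Gaussian elimination proceeds without a row swap: multiplier ℓ₂₁ = (0)/(-1) = 0, and U[2,2] = -3 - (0)(-1) = -3.
L = 
  [  1,   0]
  [  0,   1]
U = 
  [ -1,  -1]
  [  0,  -3]
Check row 2 of LU: [(0)(-1), (0)(-1) + (-3)] = [0, -3] = row 2 of A ✓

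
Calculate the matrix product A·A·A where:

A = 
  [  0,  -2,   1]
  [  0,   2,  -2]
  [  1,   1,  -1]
A^3 = 
  [  3,  -5,   4]
  [ -2,   6,  -4]
  [  0,   0,   1]

A² = A·A:
A²[1,1] = (0)(0) + (-2)(0) + (1)(1) = 1
A²[1,2] = (0)(-2) + (-2)(2) + (1)(1) = -3
A²[1,3] = (0)(1) + (-2)(-2) + (1)(-1) = 3
A²[2,1] = (0)(0) + (2)(0) + (-2)(1) = -2
A²[2,2] = (0)(-2) + (2)(2) + (-2)(1) = 2
A²[2,3] = (0)(1) + (2)(-2) + (-2)(-1) = -2
A²[3,1] = (1)(0) + (1)(0) + (-1)(1) = -1
A²[3,2] = (1)(-2) + (1)(2) + (-1)(1) = -1
A²[3,3] = (1)(1) + (1)(-2) + (-1)(-1) = 0
A² = 
  [  1,  -3,   3]
  [ -2,   2,  -2]
  [ -1,  -1,   0]

A^3 = A^2·A:
A^3[1,1] = (1)(0) + (-3)(0) + (3)(1) = 3
A^3[1,2] = (1)(-2) + (-3)(2) + (3)(1) = -5
A^3[1,3] = (1)(1) + (-3)(-2) + (3)(-1) = 4
A^3[2,1] = (-2)(0) + (2)(0) + (-2)(1) = -2
A^3[2,2] = (-2)(-2) + (2)(2) + (-2)(1) = 6
A^3[2,3] = (-2)(1) + (2)(-2) + (-2)(-1) = -4
A^3[3,1] = (-1)(0) + (-1)(0) + (0)(1) = 0
A^3[3,2] = (-1)(-2) + (-1)(2) + (0)(1) = 0
A^3[3,3] = (-1)(1) + (-1)(-2) + (0)(-1) = 1
A^3 = 
  [  3,  -5,   4]
  [ -2,   6,  -4]
  [  0,   0,   1]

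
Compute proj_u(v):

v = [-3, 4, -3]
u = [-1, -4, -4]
v·u = (-3)(-1) + (4)(-4) + (-3)(-4) = -1
u·u = (-1)² + (-4)² + (-4)² = 33
proj_u(v) = (v·u / u·u) × u = (-1/33) × u

proj_u(v) = [1/33, 4/33, 4/33]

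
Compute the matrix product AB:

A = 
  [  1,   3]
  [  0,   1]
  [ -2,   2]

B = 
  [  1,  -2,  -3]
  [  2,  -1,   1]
AB = 
  [  7,  -5,   0]
  [  2,  -1,   1]
  [  2,   2,   8]

A is 3×2 and B is 2×3, so AB is 3×3. Each entry is (row of A)·(column of B):
AB[1,1] = (1)(1) + (3)(2) = 7
AB[1,2] = (1)(-2) + (3)(-1) = -5
AB[1,3] = (1)(-3) + (3)(1) = 0
AB[2,1] = (0)(1) + (1)(2) = 2
AB[2,2] = (0)(-2) + (1)(-1) = -1
AB[2,3] = (0)(-3) + (1)(1) = 1
AB[3,1] = (-2)(1) + (2)(2) = 2
AB[3,2] = (-2)(-2) + (2)(-1) = 2
AB[3,3] = (-2)(-3) + (2)(1) = 8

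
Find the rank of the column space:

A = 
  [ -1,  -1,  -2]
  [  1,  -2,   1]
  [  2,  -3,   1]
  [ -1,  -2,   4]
dim(Col(A)) = 3

Row reduce:
R2 → R2 + (1)·R1
R3 → R3 + (2)·R1
R4 → R4 - (1)·R1
R3 → R3 - (5/3)·R2
R4 → R4 - (1/3)·R2
R4 → R4 + (19/4)·R3
REF = 
  [  -1,   -1,   -2]
  [   0,   -3,   -1]
  [   0,    0, -4/3]
  [   0,    0,    0]
Pivot columns: 1, 2, 3 → 3 pivots.
dim(Col(A)) = number of pivot columns = 3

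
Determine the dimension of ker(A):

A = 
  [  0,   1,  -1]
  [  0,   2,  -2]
nullity(A) = 2

Row reduce:
R2 → R2 - (2)·R1
REF = 
  [  0,   1,  -1]
  [  0,   0,   0]
Pivot columns: 2 → 1 pivot.
rank(A) = 1, so nullity(A) = 3 - 1 = 2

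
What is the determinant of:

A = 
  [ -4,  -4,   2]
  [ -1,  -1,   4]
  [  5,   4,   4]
-14

Cofactor expansion along row 1:
det(A) = (-4)·((-1)(4) - (4)(4)) - (-4)·((-1)(4) - (4)(5)) + (2)·((-1)(4) - (-1)(5))
  = (-4)(-20) - (-4)(-24) + (2)(1)
  = -14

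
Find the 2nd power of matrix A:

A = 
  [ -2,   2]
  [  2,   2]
A² = A·A:
A²[1,1] = (-2)(-2) + (2)(2) = 8
A²[1,2] = (-2)(2) + (2)(2) = 0
A²[2,1] = (2)(-2) + (2)(2) = 0
A²[2,2] = (2)(2) + (2)(2) = 8
A² = 
  [  8,   0]
  [  0,   8]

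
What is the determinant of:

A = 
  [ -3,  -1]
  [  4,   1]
For a 2×2 matrix, det = ad - bc = (-3)(1) - (-1)(4) = 1

det(A) = 1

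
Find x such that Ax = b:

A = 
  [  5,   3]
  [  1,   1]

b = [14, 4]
Row reduce the augmented matrix [A|b]:
R2 → R2 - (1/5)·R1
REF = 
  [  5,   3,  14]
  [  0, 2/5, 6/5]

Back-substitution:
x₂ = (6/5) / (2/5) = 3
x₁ = (14 - (3)(3)) / 5 = 1

x = [1, 3]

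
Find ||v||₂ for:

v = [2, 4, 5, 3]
7.348

||v||₂ = √((2)² + (4)² + (5)² + (3)²) = √54 = 7.348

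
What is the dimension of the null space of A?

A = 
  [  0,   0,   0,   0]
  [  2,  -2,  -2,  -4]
nullity(A) = 3

Row reduce:
Swap R1 ↔ R2
REF = 
  [  2,  -2,  -2,  -4]
  [  0,   0,   0,   0]
Pivot columns: 1 → 1 pivot.
rank(A) = 1, so nullity(A) = 4 - 1 = 3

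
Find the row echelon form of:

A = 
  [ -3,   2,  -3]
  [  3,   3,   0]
Row operations:
R2 → R2 + (1)·R1

Resulting echelon form:
REF = 
  [ -3,   2,  -3]
  [  0,   5,  -3]

Rank = 2 (number of non-zero pivot rows).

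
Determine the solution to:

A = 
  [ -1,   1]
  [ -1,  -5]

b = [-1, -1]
Row reduce the augmented matrix [A|b]:
R2 → R2 - (1)·R1
REF = 
  [ -1,   1,  -1]
  [  0,  -6,   0]

Back-substitution:
x₂ = 0 / (-6) = 0
x₁ = (-1 - (1)(0)) / (-1) = 1

x = [1, 0]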